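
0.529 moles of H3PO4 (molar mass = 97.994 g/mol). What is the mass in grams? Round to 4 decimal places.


mass = n * M
mass = 0.529 * 97.994
mass = 51.838826 g, rounded to 4 dp:

51.8388 g


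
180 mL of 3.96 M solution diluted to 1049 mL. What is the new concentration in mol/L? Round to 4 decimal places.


Dilution: M1*V1 = M2*V2, solve for M2.
M2 = M1*V1 / V2
M2 = 3.96 * 180 / 1049
M2 = 712.8 / 1049
M2 = 0.67950429 mol/L, rounded to 4 dp:

0.6795 mol/L


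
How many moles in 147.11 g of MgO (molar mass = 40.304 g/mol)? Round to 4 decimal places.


n = mass / M
n = 147.11 / 40.304
n = 3.65000992 mol, rounded to 4 dp:

3.6500 mol


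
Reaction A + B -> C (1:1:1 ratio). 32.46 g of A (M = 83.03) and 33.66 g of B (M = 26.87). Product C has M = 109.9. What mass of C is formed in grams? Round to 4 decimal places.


Find moles of each reactant; the smaller value is the limiting reagent in a 1:1:1 reaction, so moles_C equals moles of the limiter.
n_A = mass_A / M_A = 32.46 / 83.03 = 0.390943 mol
n_B = mass_B / M_B = 33.66 / 26.87 = 1.252698 mol
Limiting reagent: A (smaller), n_limiting = 0.390943 mol
mass_C = n_limiting * M_C = 0.390943 * 109.9
mass_C = 42.9646357 g, rounded to 4 dp:

42.9646 g


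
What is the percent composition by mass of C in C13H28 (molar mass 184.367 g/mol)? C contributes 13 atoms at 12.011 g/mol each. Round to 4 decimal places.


pct = 100 * (n_elem * M_elem) / M_total
mass_contribution = 13 * 12.011 = 156.143 g/mol
pct = 100 * 156.143 / 184.367
pct = 84.69140356 %, rounded to 4 dp:

84.6914 %


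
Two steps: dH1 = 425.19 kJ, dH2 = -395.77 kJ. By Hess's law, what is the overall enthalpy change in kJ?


Hess's law: enthalpy is a state function, so add the step enthalpies.
dH_total = dH1 + dH2 = 425.19 + (-395.77)
dH_total = 29.42 kJ:

29.42 kJ


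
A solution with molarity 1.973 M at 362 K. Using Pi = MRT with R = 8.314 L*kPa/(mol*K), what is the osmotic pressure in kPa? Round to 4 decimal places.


Osmotic pressure (van't Hoff): Pi = M*R*T.
RT = 8.314 * 362 = 3009.668
Pi = 1.973 * 3009.668
Pi = 5938.074964 kPa, rounded to 4 dp:

5938.0750 kPa


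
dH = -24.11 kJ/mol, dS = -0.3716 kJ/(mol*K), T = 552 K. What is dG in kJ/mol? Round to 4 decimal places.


Gibbs: dG = dH - T*dS (consistent units, dS already in kJ/(mol*K)).
T*dS = 552 * -0.3716 = -205.1232
dG = -24.11 - (-205.1232)
dG = 181.0132 kJ/mol, rounded to 4 dp:

181.0132 kJ/mol


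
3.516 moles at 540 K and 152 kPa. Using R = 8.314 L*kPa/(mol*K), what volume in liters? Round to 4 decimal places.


PV = nRT, solve for V = nRT / P.
nRT = 3.516 * 8.314 * 540 = 15785.293
V = 15785.293 / 152
V = 103.85061184 L, rounded to 4 dp:

103.8506 L


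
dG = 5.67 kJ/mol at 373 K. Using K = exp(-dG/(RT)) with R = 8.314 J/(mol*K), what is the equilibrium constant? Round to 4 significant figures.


dG is in kJ/mol; multiply by 1000 to match R in J/(mol*K).
RT = 8.314 * 373 = 3101.122 J/mol
exponent = -dG*1000 / (RT) = -(5.67*1000) / 3101.122 = -1.82837051
K = exp(-1.82837051)
K = 0.16067517, rounded to 4 significant figures:

0.1607


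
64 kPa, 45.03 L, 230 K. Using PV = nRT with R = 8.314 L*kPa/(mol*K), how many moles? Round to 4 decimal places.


PV = nRT, solve for n = PV / (RT).
PV = 64 * 45.03 = 2881.92
RT = 8.314 * 230 = 1912.22
n = 2881.92 / 1912.22
n = 1.50710692 mol, rounded to 4 dp:

1.5071 mol


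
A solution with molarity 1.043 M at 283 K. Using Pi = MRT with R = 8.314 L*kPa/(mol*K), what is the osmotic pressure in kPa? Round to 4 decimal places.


Osmotic pressure (van't Hoff): Pi = M*R*T.
RT = 8.314 * 283 = 2352.862
Pi = 1.043 * 2352.862
Pi = 2454.035066 kPa, rounded to 4 dp:

2454.0351 kPa


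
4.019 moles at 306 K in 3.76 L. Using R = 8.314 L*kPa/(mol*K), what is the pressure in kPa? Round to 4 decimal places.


PV = nRT, solve for P = nRT / V.
nRT = 4.019 * 8.314 * 306 = 10224.6736
P = 10224.6736 / 3.76
P = 2719.32808511 kPa, rounded to 4 dp:

2719.3281 kPa


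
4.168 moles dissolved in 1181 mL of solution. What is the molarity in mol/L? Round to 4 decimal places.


Convert volume to liters: V_L = V_mL / 1000.
V_L = 1181 / 1000 = 1.181 L
M = n / V_L = 4.168 / 1.181
M = 3.52921253 mol/L, rounded to 4 dp:

3.5292 mol/L


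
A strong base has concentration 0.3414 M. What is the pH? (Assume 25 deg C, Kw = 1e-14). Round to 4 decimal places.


A strong base dissociates completely, so [OH-] equals the given concentration.
pOH = -log10([OH-]) = -log10(0.3414) = 0.466736
pH = 14 - pOH = 14 - 0.466736
pH = 13.533264, rounded to 4 dp:

13.5333


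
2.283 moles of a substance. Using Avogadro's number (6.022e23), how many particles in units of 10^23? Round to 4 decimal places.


N = n * NA, then divide by 1e23 for the requested units.
N / 1e23 = n * 6.022
N / 1e23 = 2.283 * 6.022
N / 1e23 = 13.748226, rounded to 4 dp:

13.7482


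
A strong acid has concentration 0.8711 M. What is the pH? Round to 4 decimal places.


A strong acid dissociates completely, so [H+] equals the given concentration.
pH = -log10([H+]) = -log10(0.8711)
pH = 0.05993199, rounded to 4 dp:

0.0599


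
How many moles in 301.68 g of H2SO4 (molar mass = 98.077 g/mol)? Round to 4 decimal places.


n = mass / M
n = 301.68 / 98.077
n = 3.07595053 mol, rounded to 4 dp:

3.0760 mol


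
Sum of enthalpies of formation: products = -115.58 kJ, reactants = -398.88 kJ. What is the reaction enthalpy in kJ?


dH_rxn = sum(dH_f products) - sum(dH_f reactants)
dH_rxn = -115.58 - (-398.88)
dH_rxn = 283.3 kJ:

283.30 kJ


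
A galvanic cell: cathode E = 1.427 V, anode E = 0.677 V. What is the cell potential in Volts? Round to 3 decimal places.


Standard cell potential: E_cell = E_cathode - E_anode.
E_cell = 1.427 - (0.677)
E_cell = 0.75 V, rounded to 3 dp:

0.750 V


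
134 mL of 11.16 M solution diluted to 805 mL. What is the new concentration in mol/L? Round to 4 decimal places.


Dilution: M1*V1 = M2*V2, solve for M2.
M2 = M1*V1 / V2
M2 = 11.16 * 134 / 805
M2 = 1495.44 / 805
M2 = 1.85768944 mol/L, rounded to 4 dp:

1.8577 mol/L


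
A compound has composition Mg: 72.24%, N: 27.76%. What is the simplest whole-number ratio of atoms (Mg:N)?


Assume 100 g of compound, divide each mass% by atomic mass to get moles, then normalize by the smallest to get a raw atom ratio.
Moles per 100 g: Mg: 72.24/24.305 = 2.9722, N: 27.76/14.007 = 1.9819
Raw ratio (divide by min = 1.9819): Mg: 1.5, N: 1.0
Multiply by 2 to clear fractions: Mg: 2.999 ~= 3, N: 2.0 ~= 2
Reduce by GCD to get the simplest whole-number ratio:

3:2


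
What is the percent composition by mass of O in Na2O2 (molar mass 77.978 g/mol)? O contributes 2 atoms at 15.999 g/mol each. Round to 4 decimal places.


pct = 100 * (n_elem * M_elem) / M_total
mass_contribution = 2 * 15.999 = 31.998 g/mol
pct = 100 * 31.998 / 77.978
pct = 41.0346508 %, rounded to 4 dp:

41.0347 %


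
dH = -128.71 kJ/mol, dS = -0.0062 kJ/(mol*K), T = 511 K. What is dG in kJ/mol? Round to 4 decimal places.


Gibbs: dG = dH - T*dS (consistent units, dS already in kJ/(mol*K)).
T*dS = 511 * -0.0062 = -3.1682
dG = -128.71 - (-3.1682)
dG = -125.5418 kJ/mol, rounded to 4 dp:

-125.5418 kJ/mol


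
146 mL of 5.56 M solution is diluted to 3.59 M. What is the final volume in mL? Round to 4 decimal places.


Dilution: M1*V1 = M2*V2, solve for V2.
V2 = M1*V1 / M2
V2 = 5.56 * 146 / 3.59
V2 = 811.76 / 3.59
V2 = 226.11699164 mL, rounded to 4 dp:

226.1170 mL


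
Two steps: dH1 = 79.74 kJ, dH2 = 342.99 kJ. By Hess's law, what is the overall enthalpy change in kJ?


Hess's law: enthalpy is a state function, so add the step enthalpies.
dH_total = dH1 + dH2 = 79.74 + (342.99)
dH_total = 422.73 kJ:

422.73 kJ


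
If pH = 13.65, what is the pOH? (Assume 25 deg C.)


At 25 deg C, pH + pOH = 14.
pOH = 14 - pH = 14 - 13.65
pOH = 0.35:

0.35


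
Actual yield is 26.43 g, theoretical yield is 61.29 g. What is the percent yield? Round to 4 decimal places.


% yield = 100 * actual / theoretical
% yield = 100 * 26.43 / 61.29
% yield = 43.12285854 %, rounded to 4 dp:

43.1229 %


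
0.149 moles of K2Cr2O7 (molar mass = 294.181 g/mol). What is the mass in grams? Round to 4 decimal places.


mass = n * M
mass = 0.149 * 294.181
mass = 43.832969 g, rounded to 4 dp:

43.8330 g


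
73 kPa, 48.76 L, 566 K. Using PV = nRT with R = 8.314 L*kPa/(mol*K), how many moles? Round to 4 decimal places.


PV = nRT, solve for n = PV / (RT).
PV = 73 * 48.76 = 3559.48
RT = 8.314 * 566 = 4705.724
n = 3559.48 / 4705.724
n = 0.75641495 mol, rounded to 4 dp:

0.7564 mol


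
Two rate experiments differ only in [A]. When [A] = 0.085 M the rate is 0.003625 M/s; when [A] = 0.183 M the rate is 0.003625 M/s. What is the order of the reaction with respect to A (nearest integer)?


Rate is proportional to [A]^n, so rate2/rate1 = ([A]2/[A]1)^n. Take logs to solve for n.
rate2/rate1 = 0.003625 / 0.003625 = 1.0
[A]2/[A]1 = 0.183 / 0.085 = 2.1529
n = ln(1.0) / ln(2.1529) = 0.0
Nearest integer order:

0


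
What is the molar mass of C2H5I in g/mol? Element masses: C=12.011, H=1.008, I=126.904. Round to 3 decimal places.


M = sum(count * atomic_mass) over atoms.
M = 2*12.011 + 5*1.008 + 1*126.904
M = 24.022 + 5.04 + 126.904
M = 155.966 g/mol, rounded to 3 dp:

155.966 g/mol


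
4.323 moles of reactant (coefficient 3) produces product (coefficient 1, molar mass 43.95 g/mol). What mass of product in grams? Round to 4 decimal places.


Use the coefficient ratio to convert reactant moles to product moles, then multiply by the product's molar mass.
moles_P = moles_R * (coeff_P / coeff_R) = 4.323 * (1/3) = 1.441
mass_P = moles_P * M_P = 1.441 * 43.95
mass_P = 63.33195 g, rounded to 4 dp:

63.3320 g


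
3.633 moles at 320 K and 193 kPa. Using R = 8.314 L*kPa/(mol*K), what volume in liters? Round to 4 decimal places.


PV = nRT, solve for V = nRT / P.
nRT = 3.633 * 8.314 * 320 = 9665.5238
V = 9665.5238 / 193
V = 50.0804342 L, rounded to 4 dp:

50.0804 L


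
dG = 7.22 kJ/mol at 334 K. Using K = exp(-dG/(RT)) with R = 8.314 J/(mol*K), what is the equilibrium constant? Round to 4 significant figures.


dG is in kJ/mol; multiply by 1000 to match R in J/(mol*K).
RT = 8.314 * 334 = 2776.876 J/mol
exponent = -dG*1000 / (RT) = -(7.22*1000) / 2776.876 = -2.60004408
K = exp(-2.60004408)
K = 0.074270304, rounded to 4 significant figures:

0.07427


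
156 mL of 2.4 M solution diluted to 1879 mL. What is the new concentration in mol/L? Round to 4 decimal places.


Dilution: M1*V1 = M2*V2, solve for M2.
M2 = M1*V1 / V2
M2 = 2.4 * 156 / 1879
M2 = 374.4 / 1879
M2 = 0.19925492 mol/L, rounded to 4 dp:

0.1993 mol/L


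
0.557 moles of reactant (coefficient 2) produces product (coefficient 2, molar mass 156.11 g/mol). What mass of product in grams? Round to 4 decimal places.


Use the coefficient ratio to convert reactant moles to product moles, then multiply by the product's molar mass.
moles_P = moles_R * (coeff_P / coeff_R) = 0.557 * (2/2) = 0.557
mass_P = moles_P * M_P = 0.557 * 156.11
mass_P = 86.95327 g, rounded to 4 dp:

86.9533 g


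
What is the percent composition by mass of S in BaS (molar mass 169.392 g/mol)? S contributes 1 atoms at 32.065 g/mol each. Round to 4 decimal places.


pct = 100 * (n_elem * M_elem) / M_total
mass_contribution = 1 * 32.065 = 32.065 g/mol
pct = 100 * 32.065 / 169.392
pct = 18.92946538 %, rounded to 4 dp:

18.9295 %


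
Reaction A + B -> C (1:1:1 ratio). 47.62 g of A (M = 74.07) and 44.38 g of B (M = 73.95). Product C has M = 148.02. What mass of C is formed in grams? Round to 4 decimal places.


Find moles of each reactant; the smaller value is the limiting reagent in a 1:1:1 reaction, so moles_C equals moles of the limiter.
n_A = mass_A / M_A = 47.62 / 74.07 = 0.642905 mol
n_B = mass_B / M_B = 44.38 / 73.95 = 0.600135 mol
Limiting reagent: B (smaller), n_limiting = 0.600135 mol
mass_C = n_limiting * M_C = 0.600135 * 148.02
mass_C = 88.8319827 g, rounded to 4 dp:

88.8320 g


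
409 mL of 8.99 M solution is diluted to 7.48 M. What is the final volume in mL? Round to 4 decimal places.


Dilution: M1*V1 = M2*V2, solve for V2.
V2 = M1*V1 / M2
V2 = 8.99 * 409 / 7.48
V2 = 3676.91 / 7.48
V2 = 491.56550802 mL, rounded to 4 dp:

491.5655 mL


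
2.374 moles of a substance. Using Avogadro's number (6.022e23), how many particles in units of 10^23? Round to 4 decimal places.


N = n * NA, then divide by 1e23 for the requested units.
N / 1e23 = n * 6.022
N / 1e23 = 2.374 * 6.022
N / 1e23 = 14.296228, rounded to 4 dp:

14.2962


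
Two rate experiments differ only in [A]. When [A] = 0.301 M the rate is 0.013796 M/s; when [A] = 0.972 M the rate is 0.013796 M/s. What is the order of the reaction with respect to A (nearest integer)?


Rate is proportional to [A]^n, so rate2/rate1 = ([A]2/[A]1)^n. Take logs to solve for n.
rate2/rate1 = 0.013796 / 0.013796 = 1.0
[A]2/[A]1 = 0.972 / 0.301 = 3.2292
n = ln(1.0) / ln(3.2292) = 0.0
Nearest integer order:

0


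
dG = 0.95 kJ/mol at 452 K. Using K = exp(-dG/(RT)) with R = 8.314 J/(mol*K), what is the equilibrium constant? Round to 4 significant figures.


dG is in kJ/mol; multiply by 1000 to match R in J/(mol*K).
RT = 8.314 * 452 = 3757.928 J/mol
exponent = -dG*1000 / (RT) = -(0.95*1000) / 3757.928 = -0.25279888
K = exp(-0.25279888)
K = 0.77662406, rounded to 4 significant figures:

0.7766


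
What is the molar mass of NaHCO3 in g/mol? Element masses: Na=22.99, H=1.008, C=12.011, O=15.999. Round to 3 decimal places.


M = sum(count * atomic_mass) over atoms.
M = 1*22.99 + 1*1.008 + 1*12.011 + 3*15.999
M = 22.99 + 1.008 + 12.011 + 47.997
M = 84.006 g/mol, rounded to 3 dp:

84.006 g/mol


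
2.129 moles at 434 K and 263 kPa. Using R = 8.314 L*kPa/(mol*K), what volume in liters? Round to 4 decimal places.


PV = nRT, solve for V = nRT / P.
nRT = 2.129 * 8.314 * 434 = 7682.0196
V = 7682.0196 / 263
V = 29.2092 L, rounded to 4 dp:

29.2092 L


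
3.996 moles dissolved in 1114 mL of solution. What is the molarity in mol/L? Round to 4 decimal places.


Convert volume to liters: V_L = V_mL / 1000.
V_L = 1114 / 1000 = 1.114 L
M = n / V_L = 3.996 / 1.114
M = 3.58707361 mol/L, rounded to 4 dp:

3.5871 mol/L


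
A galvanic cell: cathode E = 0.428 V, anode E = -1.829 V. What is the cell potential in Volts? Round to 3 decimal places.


Standard cell potential: E_cell = E_cathode - E_anode.
E_cell = 0.428 - (-1.829)
E_cell = 2.257 V, rounded to 3 dp:

2.257 V


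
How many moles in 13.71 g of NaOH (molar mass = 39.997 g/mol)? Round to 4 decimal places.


n = mass / M
n = 13.71 / 39.997
n = 0.34277571 mol, rounded to 4 dp:

0.3428 mol


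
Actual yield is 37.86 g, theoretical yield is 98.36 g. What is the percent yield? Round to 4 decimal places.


% yield = 100 * actual / theoretical
% yield = 100 * 37.86 / 98.36
% yield = 38.49125661 %, rounded to 4 dp:

38.4913 %


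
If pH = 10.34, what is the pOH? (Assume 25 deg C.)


At 25 deg C, pH + pOH = 14.
pOH = 14 - pH = 14 - 10.34
pOH = 3.66:

3.66


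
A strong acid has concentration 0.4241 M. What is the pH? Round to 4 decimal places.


A strong acid dissociates completely, so [H+] equals the given concentration.
pH = -log10([H+]) = -log10(0.4241)
pH = 0.37253173, rounded to 4 dp:

0.3725


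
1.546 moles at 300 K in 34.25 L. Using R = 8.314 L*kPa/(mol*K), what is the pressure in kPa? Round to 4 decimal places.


PV = nRT, solve for P = nRT / V.
nRT = 1.546 * 8.314 * 300 = 3856.0332
P = 3856.0332 / 34.25
P = 112.58491095 kPa, rounded to 4 dp:

112.5849 kPa


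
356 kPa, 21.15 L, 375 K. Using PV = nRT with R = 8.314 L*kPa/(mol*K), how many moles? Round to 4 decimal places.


PV = nRT, solve for n = PV / (RT).
PV = 356 * 21.15 = 7529.4
RT = 8.314 * 375 = 3117.75
n = 7529.4 / 3117.75
n = 2.41501083 mol, rounded to 4 dp:

2.4150 mol


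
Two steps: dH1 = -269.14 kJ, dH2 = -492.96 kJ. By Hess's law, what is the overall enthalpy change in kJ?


Hess's law: enthalpy is a state function, so add the step enthalpies.
dH_total = dH1 + dH2 = -269.14 + (-492.96)
dH_total = -762.1 kJ:

-762.10 kJ


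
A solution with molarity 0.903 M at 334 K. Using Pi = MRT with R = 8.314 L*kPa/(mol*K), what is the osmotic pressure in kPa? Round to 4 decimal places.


Osmotic pressure (van't Hoff): Pi = M*R*T.
RT = 8.314 * 334 = 2776.876
Pi = 0.903 * 2776.876
Pi = 2507.519028 kPa, rounded to 4 dp:

2507.5190 kPa


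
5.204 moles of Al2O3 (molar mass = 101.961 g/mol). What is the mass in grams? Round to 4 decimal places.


mass = n * M
mass = 5.204 * 101.961
mass = 530.605044 g, rounded to 4 dp:

530.6050 g


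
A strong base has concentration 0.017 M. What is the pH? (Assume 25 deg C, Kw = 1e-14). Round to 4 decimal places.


A strong base dissociates completely, so [OH-] equals the given concentration.
pOH = -log10([OH-]) = -log10(0.017) = 1.769551
pH = 14 - pOH = 14 - 1.769551
pH = 12.230449, rounded to 4 dp:

12.2304


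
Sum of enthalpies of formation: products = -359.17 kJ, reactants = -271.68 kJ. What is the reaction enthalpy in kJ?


dH_rxn = sum(dH_f products) - sum(dH_f reactants)
dH_rxn = -359.17 - (-271.68)
dH_rxn = -87.49 kJ:

-87.49 kJ


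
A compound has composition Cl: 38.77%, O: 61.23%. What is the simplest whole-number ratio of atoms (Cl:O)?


Assume 100 g of compound, divide each mass% by atomic mass to get moles, then normalize by the smallest to get a raw atom ratio.
Moles per 100 g: Cl: 38.77/35.453 = 1.0936, O: 61.23/15.999 = 3.8271
Raw ratio (divide by min = 1.0936): Cl: 1.0, O: 3.5
Multiply by 2 to clear fractions: Cl: 2.0 ~= 2, O: 6.999 ~= 7
Reduce by GCD to get the simplest whole-number ratio:

2:7


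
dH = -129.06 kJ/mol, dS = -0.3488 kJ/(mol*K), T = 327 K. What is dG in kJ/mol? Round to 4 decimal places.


Gibbs: dG = dH - T*dS (consistent units, dS already in kJ/(mol*K)).
T*dS = 327 * -0.3488 = -114.0576
dG = -129.06 - (-114.0576)
dG = -15.0024 kJ/mol, rounded to 4 dp:

-15.0024 kJ/mol


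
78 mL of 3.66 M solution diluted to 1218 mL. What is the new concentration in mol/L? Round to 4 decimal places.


Dilution: M1*V1 = M2*V2, solve for M2.
M2 = M1*V1 / V2
M2 = 3.66 * 78 / 1218
M2 = 285.48 / 1218
M2 = 0.23438424 mol/L, rounded to 4 dp:

0.2344 mol/L


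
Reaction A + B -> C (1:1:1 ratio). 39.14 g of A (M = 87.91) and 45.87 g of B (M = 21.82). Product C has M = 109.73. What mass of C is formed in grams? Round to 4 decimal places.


Find moles of each reactant; the smaller value is the limiting reagent in a 1:1:1 reaction, so moles_C equals moles of the limiter.
n_A = mass_A / M_A = 39.14 / 87.91 = 0.445228 mol
n_B = mass_B / M_B = 45.87 / 21.82 = 2.1022 mol
Limiting reagent: A (smaller), n_limiting = 0.445228 mol
mass_C = n_limiting * M_C = 0.445228 * 109.73
mass_C = 48.85486844 g, rounded to 4 dp:

48.8549 g


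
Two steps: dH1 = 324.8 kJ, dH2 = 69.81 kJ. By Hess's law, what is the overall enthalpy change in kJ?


Hess's law: enthalpy is a state function, so add the step enthalpies.
dH_total = dH1 + dH2 = 324.8 + (69.81)
dH_total = 394.61 kJ:

394.61 kJ


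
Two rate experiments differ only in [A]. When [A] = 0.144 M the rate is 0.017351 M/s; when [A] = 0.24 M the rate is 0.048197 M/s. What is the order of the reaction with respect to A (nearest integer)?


Rate is proportional to [A]^n, so rate2/rate1 = ([A]2/[A]1)^n. Take logs to solve for n.
rate2/rate1 = 0.048197 / 0.017351 = 2.7778
[A]2/[A]1 = 0.24 / 0.144 = 1.6667
n = ln(2.7778) / ln(1.6667) = 2.0
Nearest integer order:

2


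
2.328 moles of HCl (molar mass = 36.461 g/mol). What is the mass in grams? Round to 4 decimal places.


mass = n * M
mass = 2.328 * 36.461
mass = 84.881208 g, rounded to 4 dp:

84.8812 g


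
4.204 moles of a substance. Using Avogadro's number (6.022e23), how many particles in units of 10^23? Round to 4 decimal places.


N = n * NA, then divide by 1e23 for the requested units.
N / 1e23 = n * 6.022
N / 1e23 = 4.204 * 6.022
N / 1e23 = 25.316488, rounded to 4 dp:

25.3165


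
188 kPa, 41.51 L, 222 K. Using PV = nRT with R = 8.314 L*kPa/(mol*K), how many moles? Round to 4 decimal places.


PV = nRT, solve for n = PV / (RT).
PV = 188 * 41.51 = 7803.88
RT = 8.314 * 222 = 1845.708
n = 7803.88 / 1845.708
n = 4.22812276 mol, rounded to 4 dp:

4.2281 mol


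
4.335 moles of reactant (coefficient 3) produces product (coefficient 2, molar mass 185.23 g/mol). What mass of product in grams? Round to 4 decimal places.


Use the coefficient ratio to convert reactant moles to product moles, then multiply by the product's molar mass.
moles_P = moles_R * (coeff_P / coeff_R) = 4.335 * (2/3) = 2.89
mass_P = moles_P * M_P = 2.89 * 185.23
mass_P = 535.3147 g, rounded to 4 dp:

535.3147 g


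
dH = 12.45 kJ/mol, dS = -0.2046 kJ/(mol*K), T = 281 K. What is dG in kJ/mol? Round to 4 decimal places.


Gibbs: dG = dH - T*dS (consistent units, dS already in kJ/(mol*K)).
T*dS = 281 * -0.2046 = -57.4926
dG = 12.45 - (-57.4926)
dG = 69.9426 kJ/mol, rounded to 4 dp:

69.9426 kJ/mol


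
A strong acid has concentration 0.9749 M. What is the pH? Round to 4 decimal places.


A strong acid dissociates completely, so [H+] equals the given concentration.
pH = -log10([H+]) = -log10(0.9749)
pH = 0.01103993, rounded to 4 dp:

0.0110


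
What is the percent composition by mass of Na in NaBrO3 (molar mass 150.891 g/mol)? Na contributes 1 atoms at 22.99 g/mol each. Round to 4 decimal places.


pct = 100 * (n_elem * M_elem) / M_total
mass_contribution = 1 * 22.99 = 22.99 g/mol
pct = 100 * 22.99 / 150.891
pct = 15.23616385 %, rounded to 4 dp:

15.2362 %


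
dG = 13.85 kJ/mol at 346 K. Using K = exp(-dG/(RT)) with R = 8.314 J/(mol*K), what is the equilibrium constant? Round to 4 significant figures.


dG is in kJ/mol; multiply by 1000 to match R in J/(mol*K).
RT = 8.314 * 346 = 2876.644 J/mol
exponent = -dG*1000 / (RT) = -(13.85*1000) / 2876.644 = -4.81463817
K = exp(-4.81463817)
K = 0.008110156, rounded to 4 significant figures:

0.008110


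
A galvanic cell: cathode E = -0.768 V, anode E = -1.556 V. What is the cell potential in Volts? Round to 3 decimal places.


Standard cell potential: E_cell = E_cathode - E_anode.
E_cell = -0.768 - (-1.556)
E_cell = 0.788 V, rounded to 3 dp:

0.788 V


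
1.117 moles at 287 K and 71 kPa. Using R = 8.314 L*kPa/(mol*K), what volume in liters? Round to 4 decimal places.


PV = nRT, solve for V = nRT / P.
nRT = 1.117 * 8.314 * 287 = 2665.2938
V = 2665.2938 / 71
V = 37.5393493 L, rounded to 4 dp:

37.5393 L


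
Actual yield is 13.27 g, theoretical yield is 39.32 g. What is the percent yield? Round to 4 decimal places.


% yield = 100 * actual / theoretical
% yield = 100 * 13.27 / 39.32
% yield = 33.74872838 %, rounded to 4 dp:

33.7487 %


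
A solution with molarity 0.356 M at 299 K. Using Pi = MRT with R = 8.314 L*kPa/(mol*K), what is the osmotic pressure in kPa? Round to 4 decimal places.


Osmotic pressure (van't Hoff): Pi = M*R*T.
RT = 8.314 * 299 = 2485.886
Pi = 0.356 * 2485.886
Pi = 884.975416 kPa, rounded to 4 dp:

884.9754 kPa


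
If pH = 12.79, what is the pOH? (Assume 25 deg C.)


At 25 deg C, pH + pOH = 14.
pOH = 14 - pH = 14 - 12.79
pOH = 1.21:

1.21


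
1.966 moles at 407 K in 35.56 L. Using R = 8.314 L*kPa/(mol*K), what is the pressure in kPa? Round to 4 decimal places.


PV = nRT, solve for P = nRT / V.
nRT = 1.966 * 8.314 * 407 = 6652.5469
P = 6652.5469 / 35.56
P = 187.07949663 kPa, rounded to 4 dp:

187.0795 kPa


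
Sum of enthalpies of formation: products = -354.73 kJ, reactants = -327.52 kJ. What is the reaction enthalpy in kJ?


dH_rxn = sum(dH_f products) - sum(dH_f reactants)
dH_rxn = -354.73 - (-327.52)
dH_rxn = -27.21 kJ:

-27.21 kJ


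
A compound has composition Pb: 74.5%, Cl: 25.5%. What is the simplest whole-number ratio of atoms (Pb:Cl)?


Assume 100 g of compound, divide each mass% by atomic mass to get moles, then normalize by the smallest to get a raw atom ratio.
Moles per 100 g: Pb: 74.5/207.2 = 0.3596, Cl: 25.5/35.453 = 0.7193
Raw ratio (divide by min = 0.3596): Pb: 1.0, Cl: 2.0
Multiply by 1 to clear fractions: Pb: 1.0 ~= 1, Cl: 2.0 ~= 2
Reduce by GCD to get the simplest whole-number ratio:

1:2


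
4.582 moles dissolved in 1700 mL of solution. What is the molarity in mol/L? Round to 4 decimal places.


Convert volume to liters: V_L = V_mL / 1000.
V_L = 1700 / 1000 = 1.7 L
M = n / V_L = 4.582 / 1.7
M = 2.69529412 mol/L, rounded to 4 dp:

2.6953 mol/L


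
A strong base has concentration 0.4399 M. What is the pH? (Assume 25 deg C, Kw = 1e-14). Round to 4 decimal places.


A strong base dissociates completely, so [OH-] equals the given concentration.
pOH = -log10([OH-]) = -log10(0.4399) = 0.356646
pH = 14 - pOH = 14 - 0.356646
pH = 13.643354, rounded to 4 dp:

13.6434


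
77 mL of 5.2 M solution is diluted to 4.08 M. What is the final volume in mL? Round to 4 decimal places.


Dilution: M1*V1 = M2*V2, solve for V2.
V2 = M1*V1 / M2
V2 = 5.2 * 77 / 4.08
V2 = 400.4 / 4.08
V2 = 98.1372549 mL, rounded to 4 dp:

98.1373 mL


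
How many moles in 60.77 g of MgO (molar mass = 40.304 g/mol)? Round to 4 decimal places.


n = mass / M
n = 60.77 / 40.304
n = 1.50779079 mol, rounded to 4 dp:

1.5078 mol


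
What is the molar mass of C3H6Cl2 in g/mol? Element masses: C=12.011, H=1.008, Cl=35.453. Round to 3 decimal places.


M = sum(count * atomic_mass) over atoms.
M = 3*12.011 + 6*1.008 + 2*35.453
M = 36.033 + 6.048 + 70.906
M = 112.987 g/mol, rounded to 3 dp:

112.987 g/mol


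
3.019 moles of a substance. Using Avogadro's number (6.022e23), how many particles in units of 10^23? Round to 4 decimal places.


N = n * NA, then divide by 1e23 for the requested units.
N / 1e23 = n * 6.022
N / 1e23 = 3.019 * 6.022
N / 1e23 = 18.180418, rounded to 4 dp:

18.1804


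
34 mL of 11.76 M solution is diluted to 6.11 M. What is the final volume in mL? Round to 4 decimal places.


Dilution: M1*V1 = M2*V2, solve for V2.
V2 = M1*V1 / M2
V2 = 11.76 * 34 / 6.11
V2 = 399.84 / 6.11
V2 = 65.44026187 mL, rounded to 4 dp:

65.4403 mL


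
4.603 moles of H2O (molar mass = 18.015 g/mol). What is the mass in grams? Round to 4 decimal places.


mass = n * M
mass = 4.603 * 18.015
mass = 82.923045 g, rounded to 4 dp:

82.9230 g


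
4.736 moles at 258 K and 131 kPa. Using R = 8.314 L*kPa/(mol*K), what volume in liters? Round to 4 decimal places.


PV = nRT, solve for V = nRT / P.
nRT = 4.736 * 8.314 * 258 = 10158.7768
V = 10158.7768 / 131
V = 77.5479145 L, rounded to 4 dp:

77.5479 L


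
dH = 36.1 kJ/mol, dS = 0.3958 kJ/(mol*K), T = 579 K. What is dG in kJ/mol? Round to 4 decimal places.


Gibbs: dG = dH - T*dS (consistent units, dS already in kJ/(mol*K)).
T*dS = 579 * 0.3958 = 229.1682
dG = 36.1 - (229.1682)
dG = -193.0682 kJ/mol, rounded to 4 dp:

-193.0682 kJ/mol


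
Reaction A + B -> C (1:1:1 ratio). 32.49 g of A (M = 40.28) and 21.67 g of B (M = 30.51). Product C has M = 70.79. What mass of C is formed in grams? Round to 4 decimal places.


Find moles of each reactant; the smaller value is the limiting reagent in a 1:1:1 reaction, so moles_C equals moles of the limiter.
n_A = mass_A / M_A = 32.49 / 40.28 = 0.806604 mol
n_B = mass_B / M_B = 21.67 / 30.51 = 0.710259 mol
Limiting reagent: B (smaller), n_limiting = 0.710259 mol
mass_C = n_limiting * M_C = 0.710259 * 70.79
mass_C = 50.27923461 g, rounded to 4 dp:

50.2792 g


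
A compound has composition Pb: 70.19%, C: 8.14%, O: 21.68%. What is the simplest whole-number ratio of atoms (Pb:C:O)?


Assume 100 g of compound, divide each mass% by atomic mass to get moles, then normalize by the smallest to get a raw atom ratio.
Moles per 100 g: Pb: 70.19/207.2 = 0.3388, C: 8.14/12.011 = 0.6777, O: 21.68/15.999 = 1.3551
Raw ratio (divide by min = 0.3388): Pb: 1.0, C: 2.001, O: 4.0
Multiply by 1 to clear fractions: Pb: 1.0 ~= 1, C: 2.001 ~= 2, O: 4.0 ~= 4
Reduce by GCD to get the simplest whole-number ratio:

1:2:4


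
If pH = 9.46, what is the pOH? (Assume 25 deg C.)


At 25 deg C, pH + pOH = 14.
pOH = 14 - pH = 14 - 9.46
pOH = 4.54:

4.54


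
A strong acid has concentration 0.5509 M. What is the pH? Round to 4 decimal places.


A strong acid dissociates completely, so [H+] equals the given concentration.
pH = -log10([H+]) = -log10(0.5509)
pH = 0.25892723, rounded to 4 dp:

0.2589


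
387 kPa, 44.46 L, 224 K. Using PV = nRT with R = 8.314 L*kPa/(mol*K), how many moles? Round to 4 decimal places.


PV = nRT, solve for n = PV / (RT).
PV = 387 * 44.46 = 17206.02
RT = 8.314 * 224 = 1862.336
n = 17206.02 / 1862.336
n = 9.23894507 mol, rounded to 4 dp:

9.2389 mol


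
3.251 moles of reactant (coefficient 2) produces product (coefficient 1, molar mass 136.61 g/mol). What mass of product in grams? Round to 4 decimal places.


Use the coefficient ratio to convert reactant moles to product moles, then multiply by the product's molar mass.
moles_P = moles_R * (coeff_P / coeff_R) = 3.251 * (1/2) = 1.6255
mass_P = moles_P * M_P = 1.6255 * 136.61
mass_P = 222.059555 g, rounded to 4 dp:

222.0596 g


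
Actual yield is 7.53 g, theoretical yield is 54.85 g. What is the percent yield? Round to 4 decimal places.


% yield = 100 * actual / theoretical
% yield = 100 * 7.53 / 54.85
% yield = 13.72835005 %, rounded to 4 dp:

13.7284 %


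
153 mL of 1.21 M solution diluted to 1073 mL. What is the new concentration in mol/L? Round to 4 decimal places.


Dilution: M1*V1 = M2*V2, solve for M2.
M2 = M1*V1 / V2
M2 = 1.21 * 153 / 1073
M2 = 185.13 / 1073
M2 = 0.17253495 mol/L, rounded to 4 dp:

0.1725 mol/L


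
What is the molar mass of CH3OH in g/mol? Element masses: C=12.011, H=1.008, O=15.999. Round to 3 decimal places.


M = sum(count * atomic_mass) over atoms.
M = 1*12.011 + 4*1.008 + 1*15.999
M = 12.011 + 4.032 + 15.999
M = 32.042 g/mol, rounded to 3 dp:

32.042 g/mol


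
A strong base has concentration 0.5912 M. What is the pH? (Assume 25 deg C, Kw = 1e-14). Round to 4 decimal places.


A strong base dissociates completely, so [OH-] equals the given concentration.
pOH = -log10([OH-]) = -log10(0.5912) = 0.228266
pH = 14 - pOH = 14 - 0.228266
pH = 13.771734, rounded to 4 dp:

13.7717


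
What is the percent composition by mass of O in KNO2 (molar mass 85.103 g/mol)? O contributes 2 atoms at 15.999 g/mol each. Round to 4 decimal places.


pct = 100 * (n_elem * M_elem) / M_total
mass_contribution = 2 * 15.999 = 31.998 g/mol
pct = 100 * 31.998 / 85.103
pct = 37.59914457 %, rounded to 4 dp:

37.5991 %


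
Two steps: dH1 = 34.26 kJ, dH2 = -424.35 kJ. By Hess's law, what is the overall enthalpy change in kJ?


Hess's law: enthalpy is a state function, so add the step enthalpies.
dH_total = dH1 + dH2 = 34.26 + (-424.35)
dH_total = -390.09 kJ:

-390.09 kJ


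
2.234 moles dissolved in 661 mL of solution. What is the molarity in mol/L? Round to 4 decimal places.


Convert volume to liters: V_L = V_mL / 1000.
V_L = 661 / 1000 = 0.661 L
M = n / V_L = 2.234 / 0.661
M = 3.37972769 mol/L, rounded to 4 dp:

3.3797 mol/L


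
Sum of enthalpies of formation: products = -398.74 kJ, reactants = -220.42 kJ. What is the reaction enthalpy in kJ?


dH_rxn = sum(dH_f products) - sum(dH_f reactants)
dH_rxn = -398.74 - (-220.42)
dH_rxn = -178.32 kJ:

-178.32 kJ


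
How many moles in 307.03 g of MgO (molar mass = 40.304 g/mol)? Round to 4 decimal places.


n = mass / M
n = 307.03 / 40.304
n = 7.61785431 mol, rounded to 4 dp:

7.6179 mol


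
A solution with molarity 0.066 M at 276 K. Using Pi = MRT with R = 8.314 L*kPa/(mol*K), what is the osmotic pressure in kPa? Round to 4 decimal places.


Osmotic pressure (van't Hoff): Pi = M*R*T.
RT = 8.314 * 276 = 2294.664
Pi = 0.066 * 2294.664
Pi = 151.447824 kPa, rounded to 4 dp:

151.4478 kPa


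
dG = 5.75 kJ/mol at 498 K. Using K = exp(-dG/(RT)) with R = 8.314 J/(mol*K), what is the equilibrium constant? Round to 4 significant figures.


dG is in kJ/mol; multiply by 1000 to match R in J/(mol*K).
RT = 8.314 * 498 = 4140.372 J/mol
exponent = -dG*1000 / (RT) = -(5.75*1000) / 4140.372 = -1.3887641
K = exp(-1.3887641)
K = 0.24938333, rounded to 4 significant figures:

0.2494


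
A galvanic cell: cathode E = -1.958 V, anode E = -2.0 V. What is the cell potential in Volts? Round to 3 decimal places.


Standard cell potential: E_cell = E_cathode - E_anode.
E_cell = -1.958 - (-2.0)
E_cell = 0.042 V, rounded to 3 dp:

0.042 V


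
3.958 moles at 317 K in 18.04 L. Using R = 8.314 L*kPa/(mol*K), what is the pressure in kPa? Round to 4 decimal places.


PV = nRT, solve for P = nRT / V.
nRT = 3.958 * 8.314 * 317 = 10431.4594
P = 10431.4594 / 18.04
P = 578.24054324 kPa, rounded to 4 dp:

578.2405 kPa


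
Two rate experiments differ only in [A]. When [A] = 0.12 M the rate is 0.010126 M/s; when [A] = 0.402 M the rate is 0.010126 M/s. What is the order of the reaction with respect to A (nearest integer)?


Rate is proportional to [A]^n, so rate2/rate1 = ([A]2/[A]1)^n. Take logs to solve for n.
rate2/rate1 = 0.010126 / 0.010126 = 1.0
[A]2/[A]1 = 0.402 / 0.12 = 3.35
n = ln(1.0) / ln(3.35) = 0.0
Nearest integer order:

0


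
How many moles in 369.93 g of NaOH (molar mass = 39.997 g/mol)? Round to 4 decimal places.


n = mass / M
n = 369.93 / 39.997
n = 9.24894367 mol, rounded to 4 dp:

9.2489 mol


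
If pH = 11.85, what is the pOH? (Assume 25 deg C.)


At 25 deg C, pH + pOH = 14.
pOH = 14 - pH = 14 - 11.85
pOH = 2.15:

2.15


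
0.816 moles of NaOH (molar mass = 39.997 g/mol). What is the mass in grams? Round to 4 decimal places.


mass = n * M
mass = 0.816 * 39.997
mass = 32.637552 g, rounded to 4 dp:

32.6376 g


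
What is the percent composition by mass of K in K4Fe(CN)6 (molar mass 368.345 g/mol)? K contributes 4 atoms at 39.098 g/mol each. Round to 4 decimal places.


pct = 100 * (n_elem * M_elem) / M_total
mass_contribution = 4 * 39.098 = 156.392 g/mol
pct = 100 * 156.392 / 368.345
pct = 42.45802169 %, rounded to 4 dp:

42.4580 %


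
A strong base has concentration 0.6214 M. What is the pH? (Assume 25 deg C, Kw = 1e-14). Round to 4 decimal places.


A strong base dissociates completely, so [OH-] equals the given concentration.
pOH = -log10([OH-]) = -log10(0.6214) = 0.206629
pH = 14 - pOH = 14 - 0.206629
pH = 13.793371, rounded to 4 dp:

13.7934


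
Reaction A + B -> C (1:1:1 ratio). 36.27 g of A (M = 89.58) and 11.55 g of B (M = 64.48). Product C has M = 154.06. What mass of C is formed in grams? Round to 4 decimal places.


Find moles of each reactant; the smaller value is the limiting reagent in a 1:1:1 reaction, so moles_C equals moles of the limiter.
n_A = mass_A / M_A = 36.27 / 89.58 = 0.404889 mol
n_B = mass_B / M_B = 11.55 / 64.48 = 0.179125 mol
Limiting reagent: B (smaller), n_limiting = 0.179125 mol
mass_C = n_limiting * M_C = 0.179125 * 154.06
mass_C = 27.5959975 g, rounded to 4 dp:

27.5960 g


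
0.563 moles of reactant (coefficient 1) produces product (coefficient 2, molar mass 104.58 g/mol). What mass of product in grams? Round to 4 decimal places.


Use the coefficient ratio to convert reactant moles to product moles, then multiply by the product's molar mass.
moles_P = moles_R * (coeff_P / coeff_R) = 0.563 * (2/1) = 1.126
mass_P = moles_P * M_P = 1.126 * 104.58
mass_P = 117.75708 g, rounded to 4 dp:

117.7571 g


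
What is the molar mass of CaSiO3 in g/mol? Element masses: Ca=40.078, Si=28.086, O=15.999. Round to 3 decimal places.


M = sum(count * atomic_mass) over atoms.
M = 1*40.078 + 1*28.086 + 3*15.999
M = 40.078 + 28.086 + 47.997
M = 116.161 g/mol, rounded to 3 dp:

116.161 g/mol


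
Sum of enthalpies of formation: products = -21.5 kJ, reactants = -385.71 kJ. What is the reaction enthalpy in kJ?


dH_rxn = sum(dH_f products) - sum(dH_f reactants)
dH_rxn = -21.5 - (-385.71)
dH_rxn = 364.21 kJ:

364.21 kJ


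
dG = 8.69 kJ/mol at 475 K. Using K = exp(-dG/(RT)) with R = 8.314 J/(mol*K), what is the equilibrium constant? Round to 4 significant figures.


dG is in kJ/mol; multiply by 1000 to match R in J/(mol*K).
RT = 8.314 * 475 = 3949.15 J/mol
exponent = -dG*1000 / (RT) = -(8.69*1000) / 3949.15 = -2.20047352
K = exp(-2.20047352)
K = 0.1107507, rounded to 4 significant figures:

0.1108


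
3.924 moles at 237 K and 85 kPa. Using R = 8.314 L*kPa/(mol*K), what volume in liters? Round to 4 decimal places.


PV = nRT, solve for V = nRT / P.
nRT = 3.924 * 8.314 * 237 = 7731.9202
V = 7731.9202 / 85
V = 90.96376706 L, rounded to 4 dp:

90.9638 L


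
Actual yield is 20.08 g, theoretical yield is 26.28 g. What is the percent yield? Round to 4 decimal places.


% yield = 100 * actual / theoretical
% yield = 100 * 20.08 / 26.28
% yield = 76.40791476 %, rounded to 4 dp:

76.4079 %


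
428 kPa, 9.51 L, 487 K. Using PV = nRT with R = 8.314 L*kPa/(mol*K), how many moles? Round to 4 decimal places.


PV = nRT, solve for n = PV / (RT).
PV = 428 * 9.51 = 4070.28
RT = 8.314 * 487 = 4048.918
n = 4070.28 / 4048.918
n = 1.00527598 mol, rounded to 4 dp:

1.0053 mol


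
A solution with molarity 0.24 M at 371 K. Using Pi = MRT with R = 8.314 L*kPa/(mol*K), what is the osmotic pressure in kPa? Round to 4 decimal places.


Osmotic pressure (van't Hoff): Pi = M*R*T.
RT = 8.314 * 371 = 3084.494
Pi = 0.24 * 3084.494
Pi = 740.27856 kPa, rounded to 4 dp:

740.2786 kPa


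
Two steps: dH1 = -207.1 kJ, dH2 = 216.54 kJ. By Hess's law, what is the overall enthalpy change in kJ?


Hess's law: enthalpy is a state function, so add the step enthalpies.
dH_total = dH1 + dH2 = -207.1 + (216.54)
dH_total = 9.44 kJ:

9.44 kJ


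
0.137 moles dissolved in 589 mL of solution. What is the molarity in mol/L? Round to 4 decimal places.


Convert volume to liters: V_L = V_mL / 1000.
V_L = 589 / 1000 = 0.589 L
M = n / V_L = 0.137 / 0.589
M = 0.23259762 mol/L, rounded to 4 dp:

0.2326 mol/L


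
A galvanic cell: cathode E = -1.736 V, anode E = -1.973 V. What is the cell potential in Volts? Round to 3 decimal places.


Standard cell potential: E_cell = E_cathode - E_anode.
E_cell = -1.736 - (-1.973)
E_cell = 0.237 V, rounded to 3 dp:

0.237 V


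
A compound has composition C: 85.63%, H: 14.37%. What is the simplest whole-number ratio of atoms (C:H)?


Assume 100 g of compound, divide each mass% by atomic mass to get moles, then normalize by the smallest to get a raw atom ratio.
Moles per 100 g: C: 85.63/12.011 = 7.1293, H: 14.37/1.008 = 14.256
Raw ratio (divide by min = 7.1293): C: 1.0, H: 2.0
Multiply by 1 to clear fractions: C: 1.0 ~= 1, H: 2.0 ~= 2
Reduce by GCD to get the simplest whole-number ratio:

1:2


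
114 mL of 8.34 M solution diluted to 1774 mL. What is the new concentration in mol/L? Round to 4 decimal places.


Dilution: M1*V1 = M2*V2, solve for M2.
M2 = M1*V1 / V2
M2 = 8.34 * 114 / 1774
M2 = 950.76 / 1774
M2 = 0.53594138 mol/L, rounded to 4 dp:

0.5359 mol/L


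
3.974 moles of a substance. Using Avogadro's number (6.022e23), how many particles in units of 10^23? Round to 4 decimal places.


N = n * NA, then divide by 1e23 for the requested units.
N / 1e23 = n * 6.022
N / 1e23 = 3.974 * 6.022
N / 1e23 = 23.931428, rounded to 4 dp:

23.9314


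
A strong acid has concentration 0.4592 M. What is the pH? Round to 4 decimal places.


A strong acid dissociates completely, so [H+] equals the given concentration.
pH = -log10([H+]) = -log10(0.4592)
pH = 0.33799812, rounded to 4 dp:

0.3380


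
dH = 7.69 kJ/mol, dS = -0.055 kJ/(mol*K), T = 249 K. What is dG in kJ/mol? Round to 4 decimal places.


Gibbs: dG = dH - T*dS (consistent units, dS already in kJ/(mol*K)).
T*dS = 249 * -0.055 = -13.695
dG = 7.69 - (-13.695)
dG = 21.385 kJ/mol, rounded to 4 dp:

21.3850 kJ/mol


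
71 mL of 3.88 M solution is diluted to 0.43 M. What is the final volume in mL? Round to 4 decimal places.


Dilution: M1*V1 = M2*V2, solve for V2.
V2 = M1*V1 / M2
V2 = 3.88 * 71 / 0.43
V2 = 275.48 / 0.43
V2 = 640.65116279 mL, rounded to 4 dp:

640.6512 mL
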